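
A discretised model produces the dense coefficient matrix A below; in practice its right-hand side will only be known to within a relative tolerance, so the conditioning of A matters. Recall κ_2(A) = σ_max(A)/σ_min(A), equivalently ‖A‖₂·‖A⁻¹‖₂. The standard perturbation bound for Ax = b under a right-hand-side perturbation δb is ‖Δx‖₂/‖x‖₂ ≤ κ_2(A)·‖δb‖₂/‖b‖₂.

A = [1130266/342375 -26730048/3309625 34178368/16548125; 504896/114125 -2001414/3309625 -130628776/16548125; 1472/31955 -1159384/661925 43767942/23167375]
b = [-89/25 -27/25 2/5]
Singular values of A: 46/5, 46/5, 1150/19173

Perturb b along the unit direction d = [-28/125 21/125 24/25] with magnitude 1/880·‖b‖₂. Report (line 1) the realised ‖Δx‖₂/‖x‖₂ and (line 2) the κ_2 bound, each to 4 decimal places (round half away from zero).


from the listed singular values, σ₁ = 46/5, σ_n = 1150/19173
condition number: (46/5) ÷ (1150/19173) = 153.3840
bound on ‖Δx‖/‖x‖: κ·ε = 153.3840·1/880 = 0.1743
solve Ax = b  →  x = [13.1421 7.5826 6.9213]
‖b‖₂ = 3.7417 and ‖x‖₂ = 16.6768
with δb = [-0.0010 0.0007 0.0041], A·Δx = δb → ‖Δx‖ = 0.0709
relative error = 0.0043
realised/bound (from unrounded values) ≈ 0.0244

0.0043
0.1743


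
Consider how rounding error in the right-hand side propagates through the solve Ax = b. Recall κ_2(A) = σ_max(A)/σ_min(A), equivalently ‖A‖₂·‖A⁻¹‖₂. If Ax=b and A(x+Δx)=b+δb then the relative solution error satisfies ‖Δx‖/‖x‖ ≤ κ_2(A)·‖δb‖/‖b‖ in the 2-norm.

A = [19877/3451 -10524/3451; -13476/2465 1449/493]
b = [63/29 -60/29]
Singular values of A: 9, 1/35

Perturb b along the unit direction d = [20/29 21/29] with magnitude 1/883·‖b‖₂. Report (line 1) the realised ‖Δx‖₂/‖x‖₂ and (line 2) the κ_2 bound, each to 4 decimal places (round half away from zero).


0.3567
0.3567

from the listed singular values, σ₁ = 9, σ_n = 1/35
κ = σ_max/σ_min = 9/(1/35) = 315.0000
bound on ‖Δx‖/‖x‖: κ·ε = 315.0000·1/883 = 0.3567
solve Ax = b  →  x = [0.2941 -0.1569]
‖b‖₂ = 3.0000 and ‖x‖₂ = 0.3333
δb = ε·‖b‖·d = [0.0023 0.0025]; solving A·Δx = δb gives ‖Δx‖ = 0.1189
realised ‖Δx‖/‖x‖ = 0.3567
tightness: 0.3567 against a bound of 0.3567; the bound is attained (ratio 1)


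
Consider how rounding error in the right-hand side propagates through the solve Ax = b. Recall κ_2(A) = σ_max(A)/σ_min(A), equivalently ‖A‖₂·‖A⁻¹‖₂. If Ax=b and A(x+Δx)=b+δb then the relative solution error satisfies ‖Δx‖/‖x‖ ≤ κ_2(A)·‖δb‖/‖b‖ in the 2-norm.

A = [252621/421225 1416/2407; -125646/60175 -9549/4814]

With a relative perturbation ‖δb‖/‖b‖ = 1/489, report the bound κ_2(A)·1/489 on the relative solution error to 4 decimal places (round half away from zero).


0.4753

M = AᵀA = [1339802109/283888801 182279565/40555543; 182279565/40555543 99203625/23174596]. tr(M)=12152421/1350244, det(M)=2025/1350244
char-poly roots: 9 and 225/1350244
σ_max=√9=3, σ_min=√(225/1350244)=(15/1162) → κ = 232.4000
κ_2(A)·‖δb‖/‖b‖ = 0.4753


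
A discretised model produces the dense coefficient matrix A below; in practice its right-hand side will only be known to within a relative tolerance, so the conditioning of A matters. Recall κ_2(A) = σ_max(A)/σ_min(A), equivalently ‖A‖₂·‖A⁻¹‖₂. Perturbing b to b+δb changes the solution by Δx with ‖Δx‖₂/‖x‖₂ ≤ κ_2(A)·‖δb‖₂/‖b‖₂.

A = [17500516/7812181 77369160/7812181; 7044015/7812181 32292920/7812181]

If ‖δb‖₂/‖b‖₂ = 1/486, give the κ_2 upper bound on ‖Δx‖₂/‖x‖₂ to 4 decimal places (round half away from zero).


0.7540

M = AᵀA = [2105835547849/361125277969 9357822694440/361125277969; 9357822694440/361125277969 41590648528000/361125277969]. tr(M)=25994339129/214827649, det(M)=23425600/214827649
λ_max, λ_min = (25994339129/214827649 ± √675685536887162821041/46150918774867201)/2 = 121, 193600/214827649
so κ_2 = √(121 / (193600/214827649)) = 366.4250
perturbation bound = 366.4250·1/486 = 0.7540


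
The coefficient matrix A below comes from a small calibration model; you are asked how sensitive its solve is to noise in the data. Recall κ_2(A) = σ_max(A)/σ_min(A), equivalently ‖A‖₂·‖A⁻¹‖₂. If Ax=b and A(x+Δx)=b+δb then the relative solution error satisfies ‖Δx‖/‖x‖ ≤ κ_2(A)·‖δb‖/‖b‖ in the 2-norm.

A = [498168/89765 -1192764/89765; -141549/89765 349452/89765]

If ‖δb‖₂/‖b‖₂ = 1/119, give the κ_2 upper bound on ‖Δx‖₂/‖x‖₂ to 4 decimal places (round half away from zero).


2.9013

form AᵀA = [10728299025/322310209 -25746457500/322310209; -25746457500/322310209 61792106400/322310209] with trace 429114825/1907161 and determinant 810000/1907161
solving λ² − 429114825/1907161·λ + 810000/1907161 = 0 gives λ = 225, 3600/1907161
κ_2(A) = √(λ_max/λ_min) = √(225 / (3600/1907161)) = 345.2500
worst-case relative error ≤ 345.2500 × 1/119 = 2.9013


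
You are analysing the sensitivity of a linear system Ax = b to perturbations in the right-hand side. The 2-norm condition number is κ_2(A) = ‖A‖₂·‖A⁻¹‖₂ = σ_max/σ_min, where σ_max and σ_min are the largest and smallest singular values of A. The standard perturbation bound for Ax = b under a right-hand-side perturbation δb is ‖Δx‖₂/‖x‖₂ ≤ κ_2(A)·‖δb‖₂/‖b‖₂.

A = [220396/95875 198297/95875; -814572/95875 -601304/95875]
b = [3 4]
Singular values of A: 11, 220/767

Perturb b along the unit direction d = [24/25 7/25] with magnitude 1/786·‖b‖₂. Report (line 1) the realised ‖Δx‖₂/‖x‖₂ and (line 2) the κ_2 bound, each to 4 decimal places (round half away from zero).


largest singular value 11, smallest 220/767
κ = σ_max/σ_min = 11/(220/767) = 38.3500
perturbation bound = 38.3500·1/786 = 0.0488
solve Ax = b  →  x = [-8.5855 10.9927]
‖b‖₂ = 5.0000 and ‖x‖₂ = 13.9481
re-solving with b+δb shifts x by Δx of norm 0.0222
relative error = 0.0016
so the bound overstates the realised error by a factor of ≈ 30.6859 (computed from the unrounded values)

0.0016
0.0488


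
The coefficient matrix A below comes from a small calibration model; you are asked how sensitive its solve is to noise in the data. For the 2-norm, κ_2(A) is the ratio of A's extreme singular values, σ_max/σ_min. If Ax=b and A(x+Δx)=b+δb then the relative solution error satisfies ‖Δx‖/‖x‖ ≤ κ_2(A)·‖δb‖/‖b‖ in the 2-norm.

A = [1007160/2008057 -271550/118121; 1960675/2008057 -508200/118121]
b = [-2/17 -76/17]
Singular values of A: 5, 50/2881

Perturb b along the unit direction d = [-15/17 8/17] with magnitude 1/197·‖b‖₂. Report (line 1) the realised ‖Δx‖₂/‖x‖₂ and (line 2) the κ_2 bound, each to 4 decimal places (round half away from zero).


0.0114
1.4624

from the listed singular values, σ₁ = 5, σ_n = 50/2881
condition number: 5 ÷ (50/2881) = 288.1000
κ_2(A)·‖δb‖/‖b‖ = 1.4624
solve Ax = b  →  x = [-112.6049 -24.5161]
‖b‖ = 4.4721, ‖x‖ = 115.2428
Δx = A⁻¹·δb where δb = 1/197·4.4721·d; ‖Δx‖ = 1.3080
relative error = 0.0114
so the bound overstates the realised error by a factor of ≈ 128.8453 (computed from the unrounded values)


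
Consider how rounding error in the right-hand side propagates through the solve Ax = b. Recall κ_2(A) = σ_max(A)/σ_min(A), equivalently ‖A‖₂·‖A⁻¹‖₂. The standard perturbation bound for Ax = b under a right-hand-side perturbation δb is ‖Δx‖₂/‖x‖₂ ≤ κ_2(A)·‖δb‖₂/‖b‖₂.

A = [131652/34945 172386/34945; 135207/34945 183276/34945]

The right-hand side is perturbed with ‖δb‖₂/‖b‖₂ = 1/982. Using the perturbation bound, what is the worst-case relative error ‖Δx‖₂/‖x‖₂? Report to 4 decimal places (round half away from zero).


0.1227

M = AᵀA = [42346233/1452025 56450844/1452025; 56450844/1452025 75275892/1452025]. tr(M)=4704885/58081, det(M)=26244/58081
solving λ² − 4704885/58081·λ + 26244/58081 = 0 gives λ = 81, 324/58081
κ = σ_max/σ_min = 9/(18/241) = 120.5000
bound on ‖Δx‖/‖x‖: κ·ε = 120.5000·1/982 = 0.1227


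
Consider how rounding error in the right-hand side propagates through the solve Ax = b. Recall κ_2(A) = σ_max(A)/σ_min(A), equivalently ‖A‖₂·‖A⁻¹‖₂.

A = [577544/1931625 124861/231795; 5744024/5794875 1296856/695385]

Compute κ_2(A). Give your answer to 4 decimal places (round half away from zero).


M = AᵀA = [57593320576/53728922025 64785491848/32237353215; 64785491848/32237353215 72885916345/19342411929]. tr(M)=8098573681/1673219025, det(M)=937024/1673219025
eigenvalues of AᵀA: λ = (tr ± √(tr²−4·det))/2 = 121/25, 7744/66928761
κ_2(A) = √(λ_max/λ_min) = √((121/25) / (7744/66928761)) = 204.5250

204.5250


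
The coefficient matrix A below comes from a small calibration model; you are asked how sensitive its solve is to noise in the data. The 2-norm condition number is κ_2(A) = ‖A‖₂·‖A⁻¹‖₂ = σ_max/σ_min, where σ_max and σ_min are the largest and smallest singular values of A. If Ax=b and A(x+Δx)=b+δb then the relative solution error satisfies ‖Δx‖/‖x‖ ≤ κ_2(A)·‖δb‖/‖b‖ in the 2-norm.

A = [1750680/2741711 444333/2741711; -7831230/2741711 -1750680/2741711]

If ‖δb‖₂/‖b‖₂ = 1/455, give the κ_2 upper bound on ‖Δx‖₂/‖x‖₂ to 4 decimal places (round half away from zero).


0.3585

form AᵀA = [38306391300/4471730641 8618597640/4471730641; 8618597640/4471730641 1940697369/4471730641] with trace 23942349/2660161 and determinant 8100/2660161
char-poly roots: 9 and 900/2660161
σ_max=√9=3, σ_min=√(900/2660161)=(30/1631) → κ = 163.1000
perturbation bound = 163.1000·1/455 = 0.3585


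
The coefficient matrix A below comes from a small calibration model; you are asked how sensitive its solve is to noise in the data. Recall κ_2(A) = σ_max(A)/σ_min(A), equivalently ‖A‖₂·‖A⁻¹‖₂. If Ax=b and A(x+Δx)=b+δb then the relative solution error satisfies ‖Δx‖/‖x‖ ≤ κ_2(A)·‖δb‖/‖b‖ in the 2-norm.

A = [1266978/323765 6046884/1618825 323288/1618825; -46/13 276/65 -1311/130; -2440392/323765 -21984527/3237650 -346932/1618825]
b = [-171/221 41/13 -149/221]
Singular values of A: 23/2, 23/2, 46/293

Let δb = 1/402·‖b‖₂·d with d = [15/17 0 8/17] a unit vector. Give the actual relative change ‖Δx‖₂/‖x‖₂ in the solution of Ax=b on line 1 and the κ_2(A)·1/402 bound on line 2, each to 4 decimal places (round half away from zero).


0.0082
0.1822

σ_max = 23/2, σ_min = 46/293
condition number: (23/2) ÷ (46/293) = 73.2500
κ_2(A)·‖δb‖/‖b‖ = 0.1822
solve Ax = b  →  x = [3.7522 -3.9617 -3.2974]
‖b‖ = 3.3166, ‖x‖ = 6.3755
with δb = [0.0073 0.0000 0.0039], A·Δx = δb → ‖Δx‖ = 0.0526
dividing the unrounded norms, ‖Δx‖/‖x‖ = 0.0082
realised/bound (from unrounded values) ≈ 0.0452


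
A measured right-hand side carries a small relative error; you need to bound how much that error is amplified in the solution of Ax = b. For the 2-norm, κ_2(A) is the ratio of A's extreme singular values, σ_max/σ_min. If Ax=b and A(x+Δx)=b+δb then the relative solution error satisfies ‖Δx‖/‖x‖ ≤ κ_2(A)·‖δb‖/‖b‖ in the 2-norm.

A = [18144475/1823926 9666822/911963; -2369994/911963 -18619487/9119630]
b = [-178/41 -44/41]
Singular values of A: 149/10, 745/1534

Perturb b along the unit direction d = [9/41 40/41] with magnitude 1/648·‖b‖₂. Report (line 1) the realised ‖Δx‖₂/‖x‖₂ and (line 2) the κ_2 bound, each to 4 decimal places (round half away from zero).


0.0034
0.0473

largest singular value 149/10, smallest 745/1534
condition number: (149/10) ÷ (745/1534) = 30.6800
perturbation bound = 30.6800·1/648 = 0.0473
solve Ax = b  →  x = [2.7969 -3.0345]
‖b‖ = 4.4721, ‖x‖ = 4.1269
re-solving with b+δb shifts x by Δx of norm 0.0142
relative error = 0.0034
tightness: 0.0034 against a bound of 0.0473 (unrounded ratio ≈ 0.0727)


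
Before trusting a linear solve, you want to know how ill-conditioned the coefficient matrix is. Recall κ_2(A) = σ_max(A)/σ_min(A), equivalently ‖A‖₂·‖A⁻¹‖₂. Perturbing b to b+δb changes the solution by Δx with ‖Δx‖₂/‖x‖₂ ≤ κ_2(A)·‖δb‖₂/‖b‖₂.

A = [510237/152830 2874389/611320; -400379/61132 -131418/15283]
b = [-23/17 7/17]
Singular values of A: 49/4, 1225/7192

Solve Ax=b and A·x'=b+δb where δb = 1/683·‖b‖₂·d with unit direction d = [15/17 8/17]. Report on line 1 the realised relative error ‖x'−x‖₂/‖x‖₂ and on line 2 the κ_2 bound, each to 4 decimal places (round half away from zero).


σ_max = 49/4, σ_min = 1225/7192
κ = σ_max/σ_min = (49/4)/(1225/7192) = 71.9200
κ_2(A)·‖δb‖/‖b‖ = 0.1053
solve Ax = b  →  x = [4.6478 -3.5879]
‖b‖₂ = 1.4142 and ‖x‖₂ = 5.8716
δb = ε·‖b‖·d = [0.0018 0.0010]; solving A·Δx = δb gives ‖Δx‖ = 0.0122
realised ‖Δx‖/‖x‖ = 0.0021
tightness: 0.0021 against a bound of 0.1053 (unrounded ratio ≈ 0.0197)

0.0021
0.1053


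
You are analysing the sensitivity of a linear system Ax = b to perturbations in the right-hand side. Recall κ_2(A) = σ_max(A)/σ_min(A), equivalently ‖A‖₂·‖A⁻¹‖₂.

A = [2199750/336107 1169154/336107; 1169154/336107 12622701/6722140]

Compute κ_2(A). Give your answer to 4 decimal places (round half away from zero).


372.1600

form AᵀA = [21473429544/390892441 114523895493/3908924410; 114523895493/3908924410 2443256092809/156356976400] with trace 38175183081/541027600 and determinant 194481/5410276
char-poly roots: 1764/25 and 11025/21641104
κ = σ_max/σ_min = (42/5)/(105/4652) = 372.1600


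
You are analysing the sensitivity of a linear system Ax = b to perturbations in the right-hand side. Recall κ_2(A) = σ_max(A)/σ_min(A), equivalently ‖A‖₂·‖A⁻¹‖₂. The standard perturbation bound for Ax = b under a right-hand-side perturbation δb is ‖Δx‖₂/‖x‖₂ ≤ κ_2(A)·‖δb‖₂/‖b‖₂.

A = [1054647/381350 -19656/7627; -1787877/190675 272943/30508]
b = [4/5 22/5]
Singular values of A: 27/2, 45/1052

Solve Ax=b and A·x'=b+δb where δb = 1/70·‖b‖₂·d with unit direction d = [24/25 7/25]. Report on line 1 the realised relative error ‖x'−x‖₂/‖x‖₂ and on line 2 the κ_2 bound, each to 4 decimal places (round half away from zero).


σ_max = 27/2, σ_min = 45/1052
κ_2(A) = (27/2) / (45/1052) = 315.6000
bound on ‖Δx‖/‖x‖: κ·ε = 315.6000·1/70 = 4.5086
solve Ax = b  →  x = [32.0307 34.0618]
‖b‖ = 4.4721, ‖x‖ = 46.7565
Δx = A⁻¹·δb where δb = 1/70·4.4721·d; ‖Δx‖ = 1.4936
realised ‖Δx‖/‖x‖ = 0.0319
so the bound overstates the realised error by a factor of ≈ 141.1434 (computed from the unrounded values)

0.0319
4.5086


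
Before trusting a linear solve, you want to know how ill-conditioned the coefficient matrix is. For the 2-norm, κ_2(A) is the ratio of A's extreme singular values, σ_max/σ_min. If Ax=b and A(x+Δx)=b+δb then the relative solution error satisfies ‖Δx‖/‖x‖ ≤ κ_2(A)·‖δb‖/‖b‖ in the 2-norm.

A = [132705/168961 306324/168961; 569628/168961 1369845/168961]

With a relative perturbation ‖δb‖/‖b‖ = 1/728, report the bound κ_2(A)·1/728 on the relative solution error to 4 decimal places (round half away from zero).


M = AᵀA = [203501889/16982641 488371680/16982641; 488371680/16982641 1172105721/16982641]. tr(M)=8139690/100489, det(M)=6561/100489
solving λ² − 8139690/100489·λ + 6561/100489 = 0 gives λ = 81, 81/100489
κ = σ_max/σ_min = 9/(9/317) = 317.0000
perturbation bound = 317.0000·1/728 = 0.4354

0.4354


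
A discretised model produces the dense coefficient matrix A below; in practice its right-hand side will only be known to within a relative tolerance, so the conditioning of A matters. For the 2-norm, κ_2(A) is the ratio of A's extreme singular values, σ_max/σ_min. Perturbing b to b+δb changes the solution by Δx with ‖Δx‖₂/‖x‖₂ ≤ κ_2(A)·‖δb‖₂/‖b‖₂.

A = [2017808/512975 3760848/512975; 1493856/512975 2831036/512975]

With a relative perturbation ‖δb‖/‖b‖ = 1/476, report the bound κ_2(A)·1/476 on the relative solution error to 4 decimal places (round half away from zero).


AᵀA = [252126194944/10525734025 94542634368/2105146805; 94542634368/2105146805 886349700496/10525734025]; tr = 787872592/7284245, det = 116985856/910530625
char-poly roots: 2704/25 and 43264/36421225
κ_2(A) = √(λ_max/λ_min) = √((2704/25) / (43264/36421225)) = 301.7500
bound on ‖Δx‖/‖x‖: κ·ε = 301.7500·1/476 = 0.6339

0.6339


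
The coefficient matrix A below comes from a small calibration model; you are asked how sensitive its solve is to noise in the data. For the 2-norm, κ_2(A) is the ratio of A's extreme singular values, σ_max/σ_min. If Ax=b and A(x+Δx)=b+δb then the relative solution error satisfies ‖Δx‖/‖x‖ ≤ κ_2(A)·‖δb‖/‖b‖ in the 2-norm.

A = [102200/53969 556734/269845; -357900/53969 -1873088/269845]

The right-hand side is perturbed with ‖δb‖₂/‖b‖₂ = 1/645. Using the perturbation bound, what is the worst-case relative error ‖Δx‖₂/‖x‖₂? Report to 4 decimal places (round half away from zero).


M = AᵀA = [138537250000/2912652961 145455282000/2912652961; 145455282000/2912652961 152736456100/2912652961]. tr(M)=346342100/3463321, det(M)=1000000/3463321
eigenvalues of AᵀA: λ = (tr ± √(tr²−4·det))/2 = 100, 10000/3463321
κ_2(A) = √(λ_max/λ_min) = √(100 / (10000/3463321)) = 186.1000
worst-case relative error ≤ 186.1000 × 1/645 = 0.2885

0.2885


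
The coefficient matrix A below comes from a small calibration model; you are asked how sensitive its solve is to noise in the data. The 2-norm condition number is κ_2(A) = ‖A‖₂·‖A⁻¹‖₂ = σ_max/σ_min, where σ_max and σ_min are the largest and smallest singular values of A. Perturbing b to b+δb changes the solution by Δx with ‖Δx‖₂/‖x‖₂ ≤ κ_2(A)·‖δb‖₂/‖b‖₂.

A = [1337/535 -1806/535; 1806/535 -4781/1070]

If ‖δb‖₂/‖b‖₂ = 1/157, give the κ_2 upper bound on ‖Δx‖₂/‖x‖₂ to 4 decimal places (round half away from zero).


1.3631

form AᵀA = [1009841/57245 -1346373/57245; -1346373/57245 7180901/228980] with trace 2244053/45796 and determinant 2401/45796
eigenvalues of AᵀA: λ = (tr ± √(tr²−4·det))/2 = 49, 49/45796
so κ_2 = √(49 / (49/45796)) = 214.0000
perturbation bound = 214.0000·1/157 = 1.3631


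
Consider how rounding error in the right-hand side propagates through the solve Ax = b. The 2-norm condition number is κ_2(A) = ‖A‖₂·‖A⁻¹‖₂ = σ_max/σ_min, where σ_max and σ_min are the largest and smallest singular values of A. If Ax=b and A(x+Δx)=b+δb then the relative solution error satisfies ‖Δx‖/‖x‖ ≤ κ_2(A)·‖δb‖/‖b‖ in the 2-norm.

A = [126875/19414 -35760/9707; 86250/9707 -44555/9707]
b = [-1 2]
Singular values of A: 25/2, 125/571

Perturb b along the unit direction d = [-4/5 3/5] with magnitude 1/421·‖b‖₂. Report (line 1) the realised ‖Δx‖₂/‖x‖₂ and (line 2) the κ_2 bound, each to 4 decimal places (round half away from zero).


0.0027
0.1356

from the listed singular values, σ₁ = 25/2, σ_n = 125/571
condition number: (25/2) ÷ (125/571) = 57.1000
bound on ‖Δx‖/‖x‖: κ·ε = 57.1000·1/421 = 0.1356
solve Ax = b  →  x = [4.3699 8.0235]
‖b‖ = 2.2361, ‖x‖ = 9.1364
re-solving with b+δb shifts x by Δx of norm 0.0243
dividing the unrounded norms, ‖Δx‖/‖x‖ = 0.0027
tightness: 0.0027 against a bound of 0.1356 (unrounded ratio ≈ 0.0196)


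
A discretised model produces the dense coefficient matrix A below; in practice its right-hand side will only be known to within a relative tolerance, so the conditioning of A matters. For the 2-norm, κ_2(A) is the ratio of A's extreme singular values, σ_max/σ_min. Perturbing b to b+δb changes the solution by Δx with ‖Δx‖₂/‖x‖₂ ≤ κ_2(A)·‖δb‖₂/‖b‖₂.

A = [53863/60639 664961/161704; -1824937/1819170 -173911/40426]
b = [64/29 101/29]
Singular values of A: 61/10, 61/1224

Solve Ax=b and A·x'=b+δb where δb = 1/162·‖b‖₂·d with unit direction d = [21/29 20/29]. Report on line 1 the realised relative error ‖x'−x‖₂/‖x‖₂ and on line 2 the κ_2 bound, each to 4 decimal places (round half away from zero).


0.0064
0.7556

from the listed singular values, σ₁ = 61/10, σ_n = 61/1224
κ_2(A) = (61/10) / (61/1224) = 122.4000
perturbation bound = 122.4000·1/162 = 0.7556
solve Ax = b  →  x = [-78.3407 17.4586]
‖b‖ = 4.1231, ‖x‖ = 80.2625
δb = ε·‖b‖·d = [0.0184 0.0176]; solving A·Δx = δb gives ‖Δx‖ = 0.5107
dividing the unrounded norms, ‖Δx‖/‖x‖ = 0.0064
realised/bound (from unrounded values) ≈ 0.0084


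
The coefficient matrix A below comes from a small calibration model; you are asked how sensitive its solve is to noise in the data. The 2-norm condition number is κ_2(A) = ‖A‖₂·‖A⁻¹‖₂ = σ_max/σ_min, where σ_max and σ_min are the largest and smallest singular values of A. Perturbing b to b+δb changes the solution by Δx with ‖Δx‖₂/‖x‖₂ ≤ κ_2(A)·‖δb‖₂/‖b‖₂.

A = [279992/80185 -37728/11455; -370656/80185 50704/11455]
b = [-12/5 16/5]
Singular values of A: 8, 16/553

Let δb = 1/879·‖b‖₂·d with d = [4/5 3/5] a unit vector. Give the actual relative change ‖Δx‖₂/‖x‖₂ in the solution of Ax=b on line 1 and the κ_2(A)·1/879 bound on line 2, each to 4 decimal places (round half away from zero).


from the listed singular values, σ₁ = 8, σ_n = 16/553
condition number: 8 ÷ (16/553) = 276.5000
worst-case relative error ≤ 276.5000 × 1/879 = 0.3146
solve Ax = b  →  x = [-0.3621 0.3448]
‖b‖₂ = 4.0000 and ‖x‖₂ = 0.5000
δb = ε·‖b‖·d = [0.0036 0.0027]; solving A·Δx = δb gives ‖Δx‖ = 0.1573
dividing the unrounded norms, ‖Δx‖/‖x‖ = 0.3146
realised/bound = 1 exactly: the bound is attained for this b and d

0.3146
0.3146


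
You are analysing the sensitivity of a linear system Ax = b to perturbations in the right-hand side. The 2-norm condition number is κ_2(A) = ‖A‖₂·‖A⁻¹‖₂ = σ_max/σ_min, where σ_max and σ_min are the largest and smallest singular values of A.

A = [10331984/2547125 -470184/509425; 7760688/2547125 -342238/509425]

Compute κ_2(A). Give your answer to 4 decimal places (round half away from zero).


310.6250

AᵀA = [6679126864384/259513830625 -300557436192/51902766125; -300557436192/51902766125 541119748/415222129]; tr = 4174495364/154380625, det = 29246464/3859515625
λ_max, λ_min = (4174495364/154380625 ± √17425689130074874896/23833377375390625)/2 = 676/25, 43264/154380625
κ_2(A) = √(λ_max/λ_min) = √((676/25) / (43264/154380625)) = 310.6250


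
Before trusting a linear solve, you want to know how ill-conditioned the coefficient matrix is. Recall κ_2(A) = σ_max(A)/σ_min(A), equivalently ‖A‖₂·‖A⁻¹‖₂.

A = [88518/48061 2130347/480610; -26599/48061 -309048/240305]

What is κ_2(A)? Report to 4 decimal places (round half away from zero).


M = AᵀA = [8542943125/2309859721 20501479125/2309859721; 20501479125/2309859721 196816840225/9239438884]. tr(M)=1366796525/54671236, det(M)=390625/54671236
λ_max, λ_min = (1366796525/54671236 ± √1868047316945825625/2988944045767696)/2 = 25, 15625/54671236
κ_2(A) = √(λ_max/λ_min) = √(25 / (15625/54671236)) = 295.7600

295.7600


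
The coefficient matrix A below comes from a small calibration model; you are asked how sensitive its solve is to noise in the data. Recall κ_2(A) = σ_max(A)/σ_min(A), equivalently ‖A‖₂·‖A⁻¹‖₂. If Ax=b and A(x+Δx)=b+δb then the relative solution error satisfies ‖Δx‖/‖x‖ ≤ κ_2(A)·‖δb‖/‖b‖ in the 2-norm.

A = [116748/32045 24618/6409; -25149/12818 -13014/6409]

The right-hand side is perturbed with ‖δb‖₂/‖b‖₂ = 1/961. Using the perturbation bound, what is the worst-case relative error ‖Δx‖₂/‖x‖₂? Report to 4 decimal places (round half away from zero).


0.2706

M = AᵀA = [8391861/490100 440559/24505; 440559/24505 92520/4901]. tr(M)=608409/16900, det(M)=81/4225
λ_max, λ_min = (608409/16900 ± √370139608881/285610000)/2 = 36, 9/16900
so κ_2 = √(36 / (9/16900)) = 260.0000
perturbation bound = 260.0000·1/961 = 0.2706


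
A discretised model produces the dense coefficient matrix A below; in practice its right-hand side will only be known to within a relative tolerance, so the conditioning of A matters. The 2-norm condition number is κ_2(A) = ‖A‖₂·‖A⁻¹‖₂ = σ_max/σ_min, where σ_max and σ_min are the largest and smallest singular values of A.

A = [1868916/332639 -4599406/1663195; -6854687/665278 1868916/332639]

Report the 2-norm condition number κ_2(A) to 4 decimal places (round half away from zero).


M = AᵀA = [210927757537/1531469956 -140563975734/1914337445; -140563975734/1914337445 375348480724/9571687225]. tr(M)=23441480489/132480100, det(M)=312900721/33120025
λ_max, λ_min = (23441480489/132480100 ± √548839757615237245521/17550976896010000)/2 = 17689/100, 70756/1324801
κ_2(A) = √(λ_max/λ_min) = √((17689/100) / (70756/1324801)) = 57.5500

57.5500


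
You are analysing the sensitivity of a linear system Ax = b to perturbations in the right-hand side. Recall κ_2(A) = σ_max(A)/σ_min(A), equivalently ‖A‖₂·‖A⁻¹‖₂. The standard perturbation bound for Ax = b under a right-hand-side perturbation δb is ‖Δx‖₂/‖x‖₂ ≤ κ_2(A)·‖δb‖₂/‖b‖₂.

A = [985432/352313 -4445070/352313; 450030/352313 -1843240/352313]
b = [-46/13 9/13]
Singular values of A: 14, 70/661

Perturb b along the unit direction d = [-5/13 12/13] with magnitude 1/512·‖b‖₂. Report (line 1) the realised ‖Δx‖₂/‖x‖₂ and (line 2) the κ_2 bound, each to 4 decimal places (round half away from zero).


0.0035
0.2582

largest singular value 14, smallest 70/661
κ_2(A) = 14 / (70/661) = 132.2000
κ_2(A)·‖δb‖/‖b‖ = 0.2582
solve Ax = b  →  x = [18.3780 4.3547]
2-norm of b is 3.6056; of x, 18.8869
with δb = [-0.0027 0.0065], A·Δx = δb → ‖Δx‖ = 0.0665
dividing the unrounded norms, ‖Δx‖/‖x‖ = 0.0035
tightness: 0.0035 against a bound of 0.2582 (unrounded ratio ≈ 0.0136)


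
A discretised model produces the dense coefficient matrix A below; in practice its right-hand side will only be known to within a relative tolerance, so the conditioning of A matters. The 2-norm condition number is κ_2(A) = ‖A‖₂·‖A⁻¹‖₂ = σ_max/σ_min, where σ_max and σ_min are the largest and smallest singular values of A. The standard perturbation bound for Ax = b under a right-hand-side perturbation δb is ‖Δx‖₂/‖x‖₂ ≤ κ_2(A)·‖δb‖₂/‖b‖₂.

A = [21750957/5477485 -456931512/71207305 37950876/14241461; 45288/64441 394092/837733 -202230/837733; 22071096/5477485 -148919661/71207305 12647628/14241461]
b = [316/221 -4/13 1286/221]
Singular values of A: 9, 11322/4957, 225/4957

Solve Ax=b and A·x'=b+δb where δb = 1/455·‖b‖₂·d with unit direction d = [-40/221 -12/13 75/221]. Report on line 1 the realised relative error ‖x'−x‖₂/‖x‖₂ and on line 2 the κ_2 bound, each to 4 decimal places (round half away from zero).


0.0066
0.4358

largest singular value 9, smallest 225/4957
condition number: 9 ÷ (225/4957) = 198.2800
bound on ‖Δx‖/‖x‖: κ·ε = 198.2800·1/455 = 0.4358
solve Ax = b  →  x = [1.6677 17.5887 40.4054]
‖b‖₂ = 6.0000 and ‖x‖₂ = 44.0993
δb = ε·‖b‖·d = [-0.0024 -0.0122 0.0045]; solving A·Δx = δb gives ‖Δx‖ = 0.2905
dividing the unrounded norms, ‖Δx‖/‖x‖ = 0.0066
tightness: 0.0066 against a bound of 0.4358 (unrounded ratio ≈ 0.0151)


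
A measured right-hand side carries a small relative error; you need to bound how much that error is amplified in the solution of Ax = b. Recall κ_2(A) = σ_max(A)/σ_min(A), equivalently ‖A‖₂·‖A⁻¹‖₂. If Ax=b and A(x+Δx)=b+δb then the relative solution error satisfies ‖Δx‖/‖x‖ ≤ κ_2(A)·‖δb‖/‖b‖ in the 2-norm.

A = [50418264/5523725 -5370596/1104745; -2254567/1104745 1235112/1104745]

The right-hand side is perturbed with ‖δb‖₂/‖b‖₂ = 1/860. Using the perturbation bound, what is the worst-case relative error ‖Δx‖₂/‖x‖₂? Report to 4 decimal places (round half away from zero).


AᵀA = [93399522473/1067695625 -9962534232/213539125; -9962534232/213539125 212540176/8541565]; tr = 7056884969/62805625, det = 126247696/1570140625
λ_max, λ_min = (7056884969/62805625 ± √49798356815225796561/3944546531640625)/2 = 2809/25, 44944/62805625
κ = σ_max/σ_min = (53/5)/(212/7925) = 396.2500
worst-case relative error ≤ 396.2500 × 1/860 = 0.4608

0.4608


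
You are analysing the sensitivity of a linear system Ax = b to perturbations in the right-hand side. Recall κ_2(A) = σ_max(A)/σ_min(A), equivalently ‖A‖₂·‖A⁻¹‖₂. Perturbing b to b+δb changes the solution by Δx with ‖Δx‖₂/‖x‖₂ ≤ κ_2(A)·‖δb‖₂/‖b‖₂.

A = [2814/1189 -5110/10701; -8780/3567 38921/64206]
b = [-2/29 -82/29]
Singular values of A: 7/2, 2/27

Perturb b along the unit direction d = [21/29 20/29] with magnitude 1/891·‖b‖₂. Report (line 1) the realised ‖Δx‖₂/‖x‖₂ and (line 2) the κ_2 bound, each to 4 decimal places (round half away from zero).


0.0016
0.0530

σ_max = 7/2, σ_min = 2/27
κ = σ_max/σ_min = (7/2)/(2/27) = 47.2500
bound on ‖Δx‖/‖x‖: κ·ε = 47.2500·1/891 = 0.0530
solve Ax = b  →  x = [-5.3693 -26.4669]
‖b‖ = 2.8284, ‖x‖ = 27.0060
re-solving with b+δb shifts x by Δx of norm 0.0429
relative error = 0.0016
tightness: 0.0016 against a bound of 0.0530 (unrounded ratio ≈ 0.0299)


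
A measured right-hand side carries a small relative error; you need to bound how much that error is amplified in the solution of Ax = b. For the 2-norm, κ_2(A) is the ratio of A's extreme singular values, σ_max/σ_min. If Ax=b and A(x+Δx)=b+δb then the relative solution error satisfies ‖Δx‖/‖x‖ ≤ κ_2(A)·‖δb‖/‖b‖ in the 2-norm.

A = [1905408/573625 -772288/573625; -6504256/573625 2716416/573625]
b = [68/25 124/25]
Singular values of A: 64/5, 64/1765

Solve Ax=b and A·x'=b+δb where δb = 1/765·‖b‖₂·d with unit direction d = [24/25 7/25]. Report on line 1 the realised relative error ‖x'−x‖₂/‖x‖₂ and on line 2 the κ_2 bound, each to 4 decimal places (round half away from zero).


σ_max = 64/5, σ_min = 64/1765
κ = σ_max/σ_min = (64/5)/(64/1765) = 353.0000
bound on ‖Δx‖/‖x‖: κ·ε = 353.0000·1/765 = 0.4614
solve Ax = b  →  x = [42.1394 101.9471]
‖b‖ = 5.6569, ‖x‖ = 110.3129
re-solving with b+δb shifts x by Δx of norm 0.2039
dividing the unrounded norms, ‖Δx‖/‖x‖ = 0.0018
realised/bound (from unrounded values) ≈ 0.0040

0.0018
0.4614


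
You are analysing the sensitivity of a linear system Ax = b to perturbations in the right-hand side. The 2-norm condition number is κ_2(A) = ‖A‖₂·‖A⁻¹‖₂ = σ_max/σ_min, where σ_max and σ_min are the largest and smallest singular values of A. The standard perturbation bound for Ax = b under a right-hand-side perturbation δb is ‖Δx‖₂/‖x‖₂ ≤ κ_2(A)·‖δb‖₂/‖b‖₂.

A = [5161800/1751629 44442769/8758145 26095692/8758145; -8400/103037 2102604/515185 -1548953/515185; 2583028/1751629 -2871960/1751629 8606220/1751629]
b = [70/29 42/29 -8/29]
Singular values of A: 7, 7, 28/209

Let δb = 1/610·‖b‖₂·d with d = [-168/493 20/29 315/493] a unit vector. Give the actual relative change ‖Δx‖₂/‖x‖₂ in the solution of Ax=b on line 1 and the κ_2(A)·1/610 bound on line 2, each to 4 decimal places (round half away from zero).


largest singular value 7, smallest 28/209
κ_2(A) = 7 / (28/209) = 52.2500
perturbation bound = 52.2500·1/610 = 0.0857
solve Ax = b  →  x = [0.1345 0.3798 0.0303]
2-norm of b is 2.8284; of x, 0.4041
with δb = [-0.0016 0.0032 0.0030], A·Δx = δb → ‖Δx‖ = 0.0346
dividing the unrounded norms, ‖Δx‖/‖x‖ = 0.0857
so the bound is sharp here: realised error equals the bound

0.0857
0.0857


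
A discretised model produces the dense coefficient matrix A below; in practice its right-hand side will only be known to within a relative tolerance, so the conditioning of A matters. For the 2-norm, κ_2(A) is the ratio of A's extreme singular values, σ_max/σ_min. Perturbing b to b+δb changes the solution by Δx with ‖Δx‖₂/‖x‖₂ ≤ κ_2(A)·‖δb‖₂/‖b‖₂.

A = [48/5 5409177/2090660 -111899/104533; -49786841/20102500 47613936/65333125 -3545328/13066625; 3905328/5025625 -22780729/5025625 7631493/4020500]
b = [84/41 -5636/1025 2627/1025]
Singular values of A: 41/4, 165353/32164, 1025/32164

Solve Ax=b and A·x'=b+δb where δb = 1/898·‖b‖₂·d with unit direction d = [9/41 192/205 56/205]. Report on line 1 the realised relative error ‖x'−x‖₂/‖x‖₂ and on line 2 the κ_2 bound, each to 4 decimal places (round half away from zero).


0.0018
0.3582

σ_max = 41/4, σ_min = 1025/32164
condition number: (41/4) ÷ (1025/32164) = 321.6400
worst-case relative error ≤ 321.6400 × 1/898 = 0.3582
solve Ax = b  →  x = [0.4988 -48.8900 -115.6070]
‖b‖ = 6.4031, ‖x‖ = 125.5208
Δx = A⁻¹·δb where δb = 1/898·6.4031·d; ‖Δx‖ = 0.2237
dividing the unrounded norms, ‖Δx‖/‖x‖ = 0.0018
tightness: 0.0018 against a bound of 0.3582 (unrounded ratio ≈ 0.0050)


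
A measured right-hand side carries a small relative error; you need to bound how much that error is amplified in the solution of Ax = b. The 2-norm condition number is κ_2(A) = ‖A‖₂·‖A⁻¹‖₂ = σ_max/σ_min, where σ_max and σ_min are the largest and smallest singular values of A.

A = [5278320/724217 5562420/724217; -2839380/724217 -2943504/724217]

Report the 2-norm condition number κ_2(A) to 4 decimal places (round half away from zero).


293.8000

M = AᵀA = [124300141200/1814845201 130511969280/1814845201; 130511969280/1814845201 137040595344/1814845201]. tr(M)=310749984/2157961, det(M)=518400/2157961
char-poly roots: 144 and 3600/2157961
so κ_2 = √(144 / (3600/2157961)) = 293.8000


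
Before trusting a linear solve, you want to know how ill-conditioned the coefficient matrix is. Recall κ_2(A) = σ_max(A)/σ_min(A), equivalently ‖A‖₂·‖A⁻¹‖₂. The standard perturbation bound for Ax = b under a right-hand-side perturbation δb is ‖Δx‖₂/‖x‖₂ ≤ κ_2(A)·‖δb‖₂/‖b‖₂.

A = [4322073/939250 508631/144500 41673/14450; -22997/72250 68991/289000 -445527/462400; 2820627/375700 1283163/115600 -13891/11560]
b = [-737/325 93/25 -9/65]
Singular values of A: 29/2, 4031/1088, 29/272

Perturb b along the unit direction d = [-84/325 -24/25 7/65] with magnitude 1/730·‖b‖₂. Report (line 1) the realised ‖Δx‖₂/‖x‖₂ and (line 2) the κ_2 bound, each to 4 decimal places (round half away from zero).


0.0020
0.1863

largest singular value 29/2, smallest 29/272
κ = σ_max/σ_min = (29/2)/(29/272) = 136.0000
worst-case relative error ≤ 136.0000 × 1/730 = 0.1863
solve Ax = b  →  x = [19.5159 -14.7231 -13.9558]
‖b‖₂ = 4.3589 and ‖x‖₂ = 28.1497
re-solving with b+δb shifts x by Δx of norm 0.0560
relative error = 0.0020
so the bound overstates the realised error by a factor of ≈ 93.6406 (computed from the unrounded values)


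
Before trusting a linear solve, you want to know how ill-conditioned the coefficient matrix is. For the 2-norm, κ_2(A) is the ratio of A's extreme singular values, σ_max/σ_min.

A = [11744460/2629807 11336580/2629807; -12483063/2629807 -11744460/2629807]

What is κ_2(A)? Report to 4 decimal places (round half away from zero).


156.3500

AᵀA = [349297506009/8223406489 332638340580/8223406489; 332638340580/8223406489 316825668000/8223406489]; tr = 792060849/9778129, det = 2624400/9778129
λ_max, λ_min = (792060849/9778129 ± √627257741631610401/95611806740641)/2 = 81, 32400/9778129
so κ_2 = √(81 / (32400/9778129)) = 156.3500


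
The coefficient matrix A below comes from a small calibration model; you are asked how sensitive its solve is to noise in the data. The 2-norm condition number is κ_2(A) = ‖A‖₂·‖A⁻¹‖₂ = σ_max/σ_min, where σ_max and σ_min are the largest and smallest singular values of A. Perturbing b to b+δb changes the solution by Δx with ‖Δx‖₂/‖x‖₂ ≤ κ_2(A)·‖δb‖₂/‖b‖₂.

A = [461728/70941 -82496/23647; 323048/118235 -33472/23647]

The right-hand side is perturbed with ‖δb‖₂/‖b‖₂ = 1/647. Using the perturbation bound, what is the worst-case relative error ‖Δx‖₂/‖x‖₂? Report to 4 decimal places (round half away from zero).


0.3101

AᵀA = [37095022144/744471225 -1318892032/49631415; -1318892032/49631415 46899200/3308761]; tr = 164869696/2576025, det = 262144/2576025
λ_max, λ_min = (164869696/2576025 ± √27179315501142016/6635904800625)/2 = 64, 4096/2576025
κ = σ_max/σ_min = 8/(64/1605) = 200.6250
κ_2(A)·‖δb‖/‖b‖ = 0.3101


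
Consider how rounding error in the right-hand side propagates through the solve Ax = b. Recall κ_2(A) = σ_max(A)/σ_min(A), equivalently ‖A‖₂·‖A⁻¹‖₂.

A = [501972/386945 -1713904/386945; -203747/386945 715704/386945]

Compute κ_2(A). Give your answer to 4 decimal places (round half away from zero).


372.0625

M = AᵀA = [1736619697/885955225 -5953576104/885955225; -5953576104/885955225 20412420928/885955225]. tr(M)=885961625/35438209, det(M)=160000/35438209
char-poly roots: 25 and 6400/35438209
so κ_2 = √(25 / (6400/35438209)) = 372.0625


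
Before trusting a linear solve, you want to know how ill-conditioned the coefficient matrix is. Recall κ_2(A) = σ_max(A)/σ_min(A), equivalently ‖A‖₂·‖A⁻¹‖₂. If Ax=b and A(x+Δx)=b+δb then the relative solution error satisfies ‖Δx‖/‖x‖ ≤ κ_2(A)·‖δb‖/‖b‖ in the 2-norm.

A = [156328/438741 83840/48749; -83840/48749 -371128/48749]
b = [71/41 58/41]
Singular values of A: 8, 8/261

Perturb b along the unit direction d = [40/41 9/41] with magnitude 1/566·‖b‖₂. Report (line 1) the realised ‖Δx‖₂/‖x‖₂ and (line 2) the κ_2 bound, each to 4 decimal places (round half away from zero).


from the listed singular values, σ₁ = 8, σ_n = 8/261
κ_2(A) = 8 / (8/261) = 261.0000
perturbation bound = 261.0000·1/566 = 0.4611
solve Ax = b  →  x = [-63.6860 14.2012]
‖b‖₂ = 2.2361 and ‖x‖₂ = 65.2501
re-solving with b+δb shifts x by Δx of norm 0.1289
relative error = 0.0020
tightness: 0.0020 against a bound of 0.4611 (unrounded ratio ≈ 0.0043)

0.0020
0.4611


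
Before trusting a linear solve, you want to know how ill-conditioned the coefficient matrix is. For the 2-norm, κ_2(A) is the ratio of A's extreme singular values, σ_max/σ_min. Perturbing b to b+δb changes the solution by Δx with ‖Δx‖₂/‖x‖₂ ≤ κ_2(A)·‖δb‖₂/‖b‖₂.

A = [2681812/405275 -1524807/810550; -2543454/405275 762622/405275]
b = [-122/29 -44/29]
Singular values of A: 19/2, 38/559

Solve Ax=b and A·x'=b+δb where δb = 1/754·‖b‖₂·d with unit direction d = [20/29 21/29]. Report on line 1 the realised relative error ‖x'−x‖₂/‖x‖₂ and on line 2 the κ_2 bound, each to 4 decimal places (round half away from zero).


largest singular value 19/2, smallest 38/559
κ = σ_max/σ_min = (19/2)/(38/559) = 139.7500
perturbation bound = 139.7500·1/754 = 0.1853
solve Ax = b  →  x = [-16.6779 -56.4295]
‖b‖ = 4.4721, ‖x‖ = 58.8425
with δb = [0.0041 0.0043], A·Δx = δb → ‖Δx‖ = 0.0873
realised ‖Δx‖/‖x‖ = 0.0015
realised/bound (from unrounded values) ≈ 0.0080

0.0015
0.1853


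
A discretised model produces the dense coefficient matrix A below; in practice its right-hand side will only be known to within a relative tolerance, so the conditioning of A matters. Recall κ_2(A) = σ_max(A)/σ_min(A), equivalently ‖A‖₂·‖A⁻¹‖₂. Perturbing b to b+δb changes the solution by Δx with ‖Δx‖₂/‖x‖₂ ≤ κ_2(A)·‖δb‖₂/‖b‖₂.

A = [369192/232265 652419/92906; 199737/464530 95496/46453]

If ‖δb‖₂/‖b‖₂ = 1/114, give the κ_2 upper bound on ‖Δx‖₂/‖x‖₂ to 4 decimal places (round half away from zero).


1.9877

M = AᵀA = [23404232025/8631524836 25994196000/2157881209; 25994196000/2157881209 462128495625/8631524836]. tr(M)=144417825/2567378, det(M)=1265625/20539024
solving λ² − 144417825/2567378·λ + 1265625/20539024 = 0 gives λ = 225/4, 5625/5134756
κ = σ_max/σ_min = (15/2)/(75/2266) = 226.6000
worst-case relative error ≤ 226.6000 × 1/114 = 1.9877
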